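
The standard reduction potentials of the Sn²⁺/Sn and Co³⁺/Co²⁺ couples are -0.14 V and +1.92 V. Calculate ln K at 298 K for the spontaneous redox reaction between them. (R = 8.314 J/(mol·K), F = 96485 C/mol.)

ln K = 160.4

E°_cell = +1.92 − (-0.14) = 2.06 V, with n = 2 electrons transferred.
At equilibrium E = 0, so the Nernst equation gives ln K = nFE°/RT = (2)(96485)(2.06)/((8.314)(298)) = 160.45.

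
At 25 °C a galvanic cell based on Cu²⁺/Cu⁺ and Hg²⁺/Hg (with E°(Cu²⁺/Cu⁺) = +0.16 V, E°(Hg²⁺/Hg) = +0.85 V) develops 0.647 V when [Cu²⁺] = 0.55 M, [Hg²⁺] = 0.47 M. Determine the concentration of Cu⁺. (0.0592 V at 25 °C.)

From the Nernst equation, log Q = n(E° − E)/0.0592 = 2(0.69 − 0.647)/0.0592 = 1.453, so Q = 28.4.
With Q = [Cu²⁺]^2/([Cu⁺]^2·[Hg²⁺]) and the known concentrations, [Cu⁺]^2 in the denominator gives [Cu⁺] = 0.15 M.

0.15 M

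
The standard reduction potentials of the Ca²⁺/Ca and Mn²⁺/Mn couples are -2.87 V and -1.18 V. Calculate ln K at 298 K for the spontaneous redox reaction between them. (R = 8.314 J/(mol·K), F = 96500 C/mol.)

E°_cell = -1.18 − (-2.87) = 1.69 V, with n = 2 electrons transferred.
At equilibrium E = 0, so the Nernst equation gives ln K = nFE°/RT = (2)(96500)(1.69)/((8.314)(298)) = 131.65.

ln K = 131.6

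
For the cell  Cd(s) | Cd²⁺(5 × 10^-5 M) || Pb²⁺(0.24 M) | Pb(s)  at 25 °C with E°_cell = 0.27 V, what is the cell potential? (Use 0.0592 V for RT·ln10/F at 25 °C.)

Balancing electrons gives n = 2; the reaction quotient is Q = [Cd²⁺]/[Pb²⁺] = 2.08 × 10^-4.
At 25 °C, E = E° − (0.0592/n) log Q = 0.27 − (0.0592/2)(-3.681) = 0.270 + 0.109 = 0.379 V.

0.379 V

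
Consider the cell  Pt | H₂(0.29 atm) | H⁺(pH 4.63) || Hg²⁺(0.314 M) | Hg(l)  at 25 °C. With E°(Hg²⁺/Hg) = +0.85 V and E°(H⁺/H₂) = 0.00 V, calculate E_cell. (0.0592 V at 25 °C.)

The Hg²⁺/Hg couple is the cathode, so E°_cell = 0.85 V; n = 2.
[H⁺] = 10^(−4.63) = 2.3 × 10^-5 M, and Q = [H⁺]^2 / ([Hg²⁺]·P(H₂)) = 6.03 × 10^-9.
E = E° − (0.0592/2) log Q = 0.85 − (0.0592/2)(-8.219) = 1.093 V.

1.09 V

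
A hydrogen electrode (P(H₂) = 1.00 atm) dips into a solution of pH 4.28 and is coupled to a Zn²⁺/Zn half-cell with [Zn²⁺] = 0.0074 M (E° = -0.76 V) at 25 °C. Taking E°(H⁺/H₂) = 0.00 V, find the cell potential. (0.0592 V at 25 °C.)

The hydrogen couple is the cathode, so E°_cell = 0.76 V; n = 2.
[H⁺] = 10^(−4.28) = 5.2 × 10^-5 M, and Q = [Zn²⁺]·P(H₂) / [H⁺]^2 = 2.69 × 10^6.
E = E° − (0.0592/2) log Q = 0.76 − (0.0592/2)(6.429) = 0.570 V.

0.57 V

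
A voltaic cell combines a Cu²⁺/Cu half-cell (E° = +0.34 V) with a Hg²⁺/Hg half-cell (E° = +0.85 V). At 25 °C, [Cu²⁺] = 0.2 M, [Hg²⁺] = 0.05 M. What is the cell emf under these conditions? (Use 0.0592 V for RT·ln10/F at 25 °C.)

0.492 V

The Hg²⁺/Hg couple has the higher reduction potential and acts as the cathode, so E°_cell = +0.85 − (+0.34) = 0.51 V.
Balancing electrons gives n = 2; the reaction quotient is Q = [Cu²⁺]/[Hg²⁺] = 4.00.
At 25 °C, E = E° − (0.0592/n) log Q = 0.51 − (0.0592/2)(0.602) = 0.510 − 0.018 = 0.492 V.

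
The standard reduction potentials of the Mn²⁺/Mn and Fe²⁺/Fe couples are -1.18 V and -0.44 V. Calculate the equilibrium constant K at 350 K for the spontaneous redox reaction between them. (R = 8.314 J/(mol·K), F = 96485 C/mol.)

E°_cell = -0.44 − (-1.18) = 0.74 V, with n = 2 electrons transferred.
At equilibrium E = 0, so the Nernst equation gives ln K = nFE°/RT = (2)(96485)(0.74)/((8.314)(350)) = 49.07.
K = e^49.07 = 2.1 × 10^21.

2.1 × 10^21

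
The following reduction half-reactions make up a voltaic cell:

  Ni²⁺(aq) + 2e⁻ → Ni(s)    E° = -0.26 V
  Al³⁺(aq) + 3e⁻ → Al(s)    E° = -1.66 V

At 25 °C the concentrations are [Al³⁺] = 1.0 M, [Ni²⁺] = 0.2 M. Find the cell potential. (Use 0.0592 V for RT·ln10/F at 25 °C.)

1.38 V

The Ni²⁺/Ni couple has the higher reduction potential and acts as the cathode, so E°_cell = -0.26 − (-1.66) = 1.40 V.
Balancing electrons gives n = 6; the reaction quotient is Q = [Al³⁺]^2/[Ni²⁺]^3 = 125.
At 25 °C, E = E° − (0.0592/n) log Q = 1.40 − (0.0592/6)(2.097) = 1.400 − 0.021 = 1.379 V.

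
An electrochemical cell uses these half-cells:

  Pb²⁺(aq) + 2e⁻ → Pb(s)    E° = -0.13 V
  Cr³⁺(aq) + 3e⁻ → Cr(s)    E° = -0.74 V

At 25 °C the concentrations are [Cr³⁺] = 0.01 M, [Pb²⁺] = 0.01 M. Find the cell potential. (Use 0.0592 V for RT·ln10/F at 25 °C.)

The Pb²⁺/Pb couple has the higher reduction potential and acts as the cathode, so E°_cell = -0.13 − (-0.74) = 0.61 V.
Balancing electrons gives n = 6; the reaction quotient is Q = [Cr³⁺]^2/[Pb²⁺]^3 = 100.
At 25 °C, E = E° − (0.0592/n) log Q = 0.61 − (0.0592/6)(2.000) = 0.610 − 0.020 = 0.590 V.

0.590 V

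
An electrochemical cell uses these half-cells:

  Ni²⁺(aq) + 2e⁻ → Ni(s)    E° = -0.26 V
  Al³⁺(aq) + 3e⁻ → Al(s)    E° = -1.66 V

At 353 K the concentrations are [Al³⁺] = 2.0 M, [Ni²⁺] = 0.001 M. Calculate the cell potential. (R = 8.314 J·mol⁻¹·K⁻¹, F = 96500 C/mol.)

1.29 V

The Ni²⁺/Ni couple has the higher reduction potential and acts as the cathode, so E°_cell = -0.26 − (-1.66) = 1.40 V.
Balancing electrons gives n = 6; the reaction quotient is Q = [Al³⁺]^2/[Ni²⁺]^3 = 4 × 10^9.
E = E° − (RT/nF) ln Q = 1.40 − (8.314×353)/(6×96500) × (22.110) = 1.400 − 0.112 = 1.288 V.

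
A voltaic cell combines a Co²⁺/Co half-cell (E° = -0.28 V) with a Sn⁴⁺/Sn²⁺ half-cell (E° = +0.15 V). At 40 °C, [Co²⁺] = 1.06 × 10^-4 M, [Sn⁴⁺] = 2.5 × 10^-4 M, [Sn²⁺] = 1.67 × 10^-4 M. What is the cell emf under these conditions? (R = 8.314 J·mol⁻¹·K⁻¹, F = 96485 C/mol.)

The Sn⁴⁺/Sn²⁺ couple has the higher reduction potential and acts as the cathode, so E°_cell = +0.15 − (-0.28) = 0.43 V.
Balancing electrons gives n = 2; the reaction quotient is Q = [Co²⁺]·[Sn²⁺]/[Sn⁴⁺] = 7.08 × 10^-5.
E = E° − (RT/nF) ln Q = 0.43 − (8.314×313)/(2×96485) × (-9.556) = 0.430 + 0.129 = 0.559 V.

0.559 V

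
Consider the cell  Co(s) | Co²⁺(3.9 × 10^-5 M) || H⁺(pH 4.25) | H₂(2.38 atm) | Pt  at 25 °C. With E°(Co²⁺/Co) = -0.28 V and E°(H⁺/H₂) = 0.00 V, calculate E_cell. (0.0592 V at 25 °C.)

The hydrogen couple is the cathode, so E°_cell = 0.28 V; n = 2.
[H⁺] = 10^(−4.25) = 5.6 × 10^-5 M, and Q = [Co²⁺]·P(H₂) / [H⁺]^2 = 2.94 × 10^4.
E = E° − (0.0592/2) log Q = 0.28 − (0.0592/2)(4.468) = 0.148 V.

0.15 V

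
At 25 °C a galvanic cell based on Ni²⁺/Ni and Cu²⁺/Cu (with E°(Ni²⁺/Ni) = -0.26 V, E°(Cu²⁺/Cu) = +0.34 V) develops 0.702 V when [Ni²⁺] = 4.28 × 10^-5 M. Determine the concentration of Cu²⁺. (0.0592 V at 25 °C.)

0.12 M

From the Nernst equation, log Q = n(E° − E)/0.0592 = 2(0.60 − 0.702)/0.0592 = -3.446, so Q = 3.58 × 10^-4.
With Q = [Ni²⁺]/[Cu²⁺] and the known concentrations, [Cu²⁺] in the denominator gives [Cu²⁺] = 0.12 M.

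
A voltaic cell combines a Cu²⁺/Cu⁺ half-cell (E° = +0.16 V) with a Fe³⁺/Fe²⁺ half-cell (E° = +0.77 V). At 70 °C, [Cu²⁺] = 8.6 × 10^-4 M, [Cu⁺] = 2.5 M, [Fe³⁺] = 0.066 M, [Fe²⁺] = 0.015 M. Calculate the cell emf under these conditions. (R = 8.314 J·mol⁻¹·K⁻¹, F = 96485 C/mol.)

The Fe³⁺/Fe²⁺ couple has the higher reduction potential and acts as the cathode, so E°_cell = +0.77 − (+0.16) = 0.61 V.
Balancing electrons gives n = 1; the reaction quotient is Q = [Cu²⁺]·[Fe²⁺]/([Cu⁺]·[Fe³⁺]) = 7.82 × 10^-5.
E = E° − (RT/nF) ln Q = 0.61 − (8.314×343)/(1×96485) × (-9.456) = 0.610 + 0.279 = 0.889 V.

0.889 V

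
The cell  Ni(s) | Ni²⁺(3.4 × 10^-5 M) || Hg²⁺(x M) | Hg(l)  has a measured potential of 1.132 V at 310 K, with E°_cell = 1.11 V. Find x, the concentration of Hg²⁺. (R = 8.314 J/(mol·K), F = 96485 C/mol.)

From the Nernst equation, ln Q = nF(E° − E)/RT = 2×96485×(1.11 − 1.132)/(8.314×310) = -1.647, so Q = 0.193.
With Q = [Ni²⁺]/[Hg²⁺] and the known concentrations, [Hg²⁺] in the denominator gives [Hg²⁺] = 1.8 × 10^-4 M.

1.8 × 10^-4 M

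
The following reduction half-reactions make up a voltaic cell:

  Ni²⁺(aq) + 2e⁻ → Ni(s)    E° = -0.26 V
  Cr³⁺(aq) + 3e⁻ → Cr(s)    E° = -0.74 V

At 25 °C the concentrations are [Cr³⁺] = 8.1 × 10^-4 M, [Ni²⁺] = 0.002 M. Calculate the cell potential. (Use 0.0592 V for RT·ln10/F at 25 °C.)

The Ni²⁺/Ni couple has the higher reduction potential and acts as the cathode, so E°_cell = -0.26 − (-0.74) = 0.48 V.
Balancing electrons gives n = 6; the reaction quotient is Q = [Cr³⁺]^2/[Ni²⁺]^3 = 82.0.
At 25 °C, E = E° − (0.0592/n) log Q = 0.48 − (0.0592/6)(1.914) = 0.480 − 0.019 = 0.461 V.

0.461 V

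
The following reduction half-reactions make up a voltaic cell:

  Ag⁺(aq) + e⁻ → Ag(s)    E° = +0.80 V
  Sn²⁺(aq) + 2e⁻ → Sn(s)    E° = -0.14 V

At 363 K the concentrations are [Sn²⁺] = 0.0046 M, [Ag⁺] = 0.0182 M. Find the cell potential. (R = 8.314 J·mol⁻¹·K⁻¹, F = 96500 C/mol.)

The Ag⁺/Ag couple has the higher reduction potential and acts as the cathode, so E°_cell = +0.80 − (-0.14) = 0.94 V.
Balancing electrons gives n = 2; the reaction quotient is Q = [Sn²⁺]/[Ag⁺]^2 = 13.9.
E = E° − (RT/nF) ln Q = 0.94 − (8.314×363)/(2×96500) × (2.631) = 0.940 − 0.041 = 0.899 V.

0.899 V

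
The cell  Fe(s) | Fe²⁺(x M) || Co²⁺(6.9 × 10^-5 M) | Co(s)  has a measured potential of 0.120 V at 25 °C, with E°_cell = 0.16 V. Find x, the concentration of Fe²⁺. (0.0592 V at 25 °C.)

0.0015 M

From the Nernst equation, log Q = n(E° − E)/0.0592 = 2(0.16 − 0.120)/0.0592 = 1.351, so Q = 22.5.
With Q = [Fe²⁺]/[Co²⁺] and the known concentrations, [Fe²⁺] in the numerator gives [Fe²⁺] = 0.0015 M.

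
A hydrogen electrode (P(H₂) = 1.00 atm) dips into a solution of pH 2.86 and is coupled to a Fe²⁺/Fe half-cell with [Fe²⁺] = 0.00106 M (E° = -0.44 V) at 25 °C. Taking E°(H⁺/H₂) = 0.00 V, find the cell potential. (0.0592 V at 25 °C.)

The hydrogen couple is the cathode, so E°_cell = 0.44 V; n = 2.
[H⁺] = 10^(−2.86) = 0.0014 M, and Q = [Fe²⁺]·P(H₂) / [H⁺]^2 = 556.
E = E° − (0.0592/2) log Q = 0.44 − (0.0592/2)(2.745) = 0.359 V.

0.36 V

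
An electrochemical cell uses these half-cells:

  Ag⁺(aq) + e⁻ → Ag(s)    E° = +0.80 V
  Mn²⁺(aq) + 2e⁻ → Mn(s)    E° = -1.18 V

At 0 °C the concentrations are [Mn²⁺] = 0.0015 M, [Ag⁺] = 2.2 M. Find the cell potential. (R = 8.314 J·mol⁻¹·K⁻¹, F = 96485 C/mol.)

2.08 V

The Ag⁺/Ag couple has the higher reduction potential and acts as the cathode, so E°_cell = +0.80 − (-1.18) = 1.98 V.
Balancing electrons gives n = 2; the reaction quotient is Q = [Mn²⁺]/[Ag⁺]^2 = 3.1 × 10^-4.
E = E° − (RT/nF) ln Q = 1.98 − (8.314×273)/(2×96485) × (-8.079) = 1.980 + 0.095 = 2.075 V.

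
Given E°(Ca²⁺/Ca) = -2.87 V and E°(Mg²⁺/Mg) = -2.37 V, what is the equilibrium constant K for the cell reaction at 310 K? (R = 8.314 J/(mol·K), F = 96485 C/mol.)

E°_cell = -2.37 − (-2.87) = 0.50 V, with n = 2 electrons transferred.
At equilibrium E = 0, so the Nernst equation gives ln K = nFE°/RT = (2)(96485)(0.50)/((8.314)(310)) = 37.44.
K = e^37.44 = 1.8 × 10^16.

1.8 × 10^16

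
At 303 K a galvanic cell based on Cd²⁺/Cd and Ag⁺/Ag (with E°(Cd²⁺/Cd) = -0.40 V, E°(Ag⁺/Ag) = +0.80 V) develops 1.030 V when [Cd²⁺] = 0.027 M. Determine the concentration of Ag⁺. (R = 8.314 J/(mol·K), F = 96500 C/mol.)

2.4 × 10^-4 M

From the Nernst equation, ln Q = nF(E° − E)/RT = 2×96500×(1.20 − 1.030)/(8.314×303) = 13.024, so Q = 4.53 × 10^5.
With Q = [Cd²⁺]/[Ag⁺]^2 and the known concentrations, [Ag⁺]^2 in the denominator gives [Ag⁺] = 2.4 × 10^-4 M.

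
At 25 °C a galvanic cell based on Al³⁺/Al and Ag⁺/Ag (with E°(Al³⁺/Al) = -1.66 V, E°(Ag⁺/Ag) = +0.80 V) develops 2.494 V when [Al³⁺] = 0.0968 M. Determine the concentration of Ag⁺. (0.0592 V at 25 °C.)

From the Nernst equation, log Q = n(E° − E)/0.0592 = 3(2.46 − 2.494)/0.0592 = -1.723, so Q = 0.0189.
With Q = [Al³⁺]/[Ag⁺]^3 and the known concentrations, [Ag⁺]^3 in the denominator gives [Ag⁺] = 1.7 M.

1.7 M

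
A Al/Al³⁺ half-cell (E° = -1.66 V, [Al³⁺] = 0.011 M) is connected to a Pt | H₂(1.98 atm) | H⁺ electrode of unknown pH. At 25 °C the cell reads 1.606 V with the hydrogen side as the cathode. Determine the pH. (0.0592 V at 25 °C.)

E°_cell = 1.66 V and n = 6.
log Q = n(E° − E)/0.0592 = 6×(1.66 − 1.606)/0.0592 = 5.473.
With Q = [Al³⁺]^2·P(H₂)^3 / [H⁺]^6, solving for [H⁺] gives log[H⁺] = -1.417, so pH = 1.42.

pH = 1.42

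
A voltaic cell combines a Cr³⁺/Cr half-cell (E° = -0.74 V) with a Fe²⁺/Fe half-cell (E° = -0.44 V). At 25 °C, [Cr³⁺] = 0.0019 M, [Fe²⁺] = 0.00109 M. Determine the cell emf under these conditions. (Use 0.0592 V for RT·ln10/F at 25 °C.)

0.266 V

The Fe²⁺/Fe couple has the higher reduction potential and acts as the cathode, so E°_cell = -0.44 − (-0.74) = 0.30 V.
Balancing electrons gives n = 6; the reaction quotient is Q = [Cr³⁺]^2/[Fe²⁺]^3 = 2790.
At 25 °C, E = E° − (0.0592/n) log Q = 0.30 − (0.0592/6)(3.445) = 0.300 − 0.034 = 0.266 V.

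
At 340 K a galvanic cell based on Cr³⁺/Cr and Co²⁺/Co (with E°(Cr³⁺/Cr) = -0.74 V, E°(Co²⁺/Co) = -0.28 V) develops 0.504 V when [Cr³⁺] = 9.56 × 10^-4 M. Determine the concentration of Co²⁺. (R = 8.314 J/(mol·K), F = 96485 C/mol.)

0.2 M

From the Nernst equation, ln Q = nF(E° − E)/RT = 6×96485×(0.46 − 0.504)/(8.314×340) = -9.011, so Q = 1.22 × 10^-4.
With Q = [Cr³⁺]^2/[Co²⁺]^3 and the known concentrations, [Co²⁺]^3 in the denominator gives [Co²⁺] = 0.2 M.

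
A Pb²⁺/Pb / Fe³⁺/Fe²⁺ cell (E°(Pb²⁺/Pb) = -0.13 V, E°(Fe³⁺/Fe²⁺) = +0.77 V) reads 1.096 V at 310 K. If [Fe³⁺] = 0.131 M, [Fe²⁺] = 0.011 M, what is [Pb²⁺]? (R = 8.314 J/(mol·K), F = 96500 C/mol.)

From the Nernst equation, ln Q = nF(E° − E)/RT = 2×96500×(0.90 − 1.096)/(8.314×310) = -14.677, so Q = 4.22 × 10^-7.
With Q = [Pb²⁺]·[Fe²⁺]^2/[Fe³⁺]^2 and the known concentrations, [Pb²⁺] in the numerator gives [Pb²⁺] = 6 × 10^-5 M.

6 × 10^-5 M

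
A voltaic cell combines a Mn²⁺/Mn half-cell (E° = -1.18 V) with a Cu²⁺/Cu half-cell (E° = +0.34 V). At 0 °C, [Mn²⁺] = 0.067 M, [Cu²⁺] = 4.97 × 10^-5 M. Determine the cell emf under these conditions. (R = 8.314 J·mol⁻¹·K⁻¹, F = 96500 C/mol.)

1.44 V

The Cu²⁺/Cu couple has the higher reduction potential and acts as the cathode, so E°_cell = +0.34 − (-1.18) = 1.52 V.
Balancing electrons gives n = 2; the reaction quotient is Q = [Mn²⁺]/[Cu²⁺] = 1350.
E = E° − (RT/nF) ln Q = 1.52 − (8.314×273)/(2×96500) × (7.206) = 1.520 − 0.085 = 1.435 V.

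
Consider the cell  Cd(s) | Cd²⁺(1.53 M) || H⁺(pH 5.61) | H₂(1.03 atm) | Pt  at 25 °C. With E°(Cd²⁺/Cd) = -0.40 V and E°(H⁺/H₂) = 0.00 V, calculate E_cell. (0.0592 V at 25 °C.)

0.062 V

The hydrogen couple is the cathode, so E°_cell = 0.40 V; n = 2.
[H⁺] = 10^(−5.61) = 2.5 × 10^-6 M, and Q = [Cd²⁺]·P(H₂) / [H⁺]^2 = 2.62 × 10^11.
E = E° − (0.0592/2) log Q = 0.40 − (0.0592/2)(11.418) = 0.062 V.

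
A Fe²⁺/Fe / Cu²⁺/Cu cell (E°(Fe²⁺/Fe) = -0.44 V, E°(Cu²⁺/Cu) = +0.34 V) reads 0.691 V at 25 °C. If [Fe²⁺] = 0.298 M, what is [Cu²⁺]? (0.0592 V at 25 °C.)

2.9 × 10^-4 M

From the Nernst equation, log Q = n(E° − E)/0.0592 = 2(0.78 − 0.691)/0.0592 = 3.007, so Q = 1020.
With Q = [Fe²⁺]/[Cu²⁺] and the known concentrations, [Cu²⁺] in the denominator gives [Cu²⁺] = 2.9 × 10^-4 M.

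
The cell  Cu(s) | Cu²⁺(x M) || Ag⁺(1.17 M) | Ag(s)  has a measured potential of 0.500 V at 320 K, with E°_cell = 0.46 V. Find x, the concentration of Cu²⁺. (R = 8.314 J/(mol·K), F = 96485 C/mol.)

0.075 M

From the Nernst equation, ln Q = nF(E° − E)/RT = 2×96485×(0.46 − 0.500)/(8.314×320) = -2.901, so Q = 0.0550.
With Q = [Cu²⁺]/[Ag⁺]^2 and the known concentrations, [Cu²⁺] in the numerator gives [Cu²⁺] = 0.075 M.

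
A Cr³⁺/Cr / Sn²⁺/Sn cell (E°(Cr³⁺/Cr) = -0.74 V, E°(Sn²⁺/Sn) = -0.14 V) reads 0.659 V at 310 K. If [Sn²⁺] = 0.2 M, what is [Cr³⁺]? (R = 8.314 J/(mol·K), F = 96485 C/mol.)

From the Nernst equation, ln Q = nF(E° − E)/RT = 6×96485×(0.60 − 0.659)/(8.314×310) = -13.252, so Q = 1.76 × 10^-6.
With Q = [Cr³⁺]^2/[Sn²⁺]^3 and the known concentrations, [Cr³⁺]^2 in the numerator gives [Cr³⁺] = 1.2 × 10^-4 M.

1.2 × 10^-4 M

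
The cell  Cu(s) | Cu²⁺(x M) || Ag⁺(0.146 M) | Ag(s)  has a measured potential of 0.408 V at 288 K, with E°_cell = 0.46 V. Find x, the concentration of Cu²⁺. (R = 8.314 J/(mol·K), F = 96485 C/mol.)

1.4 M

From the Nernst equation, ln Q = nF(E° − E)/RT = 2×96485×(0.46 − 0.408)/(8.314×288) = 4.191, so Q = 66.1.
With Q = [Cu²⁺]/[Ag⁺]^2 and the known concentrations, [Cu²⁺] in the numerator gives [Cu²⁺] = 1.4 M.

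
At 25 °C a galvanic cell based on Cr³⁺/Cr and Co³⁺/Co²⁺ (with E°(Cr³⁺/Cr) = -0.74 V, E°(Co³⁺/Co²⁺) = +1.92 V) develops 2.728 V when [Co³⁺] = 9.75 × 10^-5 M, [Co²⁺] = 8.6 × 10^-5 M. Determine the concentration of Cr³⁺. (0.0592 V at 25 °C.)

From the Nernst equation, log Q = n(E° − E)/0.0592 = 3(2.66 − 2.728)/0.0592 = -3.446, so Q = 3.58 × 10^-4.
With Q = [Cr³⁺]·[Co²⁺]^3/[Co³⁺]^3 and the known concentrations, [Cr³⁺] in the numerator gives [Cr³⁺] = 5.2 × 10^-4 M.

5.2 × 10^-4 M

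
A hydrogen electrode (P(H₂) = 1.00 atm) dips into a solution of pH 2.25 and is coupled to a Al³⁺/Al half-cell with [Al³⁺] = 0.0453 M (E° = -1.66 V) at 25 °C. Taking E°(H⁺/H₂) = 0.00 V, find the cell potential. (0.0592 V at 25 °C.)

1.55 V

The hydrogen couple is the cathode, so E°_cell = 1.66 V; n = 6.
[H⁺] = 10^(−2.25) = 0.0056 M, and Q = [Al³⁺]^2·P(H₂)^3 / [H⁺]^6 = 6.49 × 10^10.
E = E° − (0.0592/6) log Q = 1.66 − (0.0592/6)(10.812) = 1.553 V.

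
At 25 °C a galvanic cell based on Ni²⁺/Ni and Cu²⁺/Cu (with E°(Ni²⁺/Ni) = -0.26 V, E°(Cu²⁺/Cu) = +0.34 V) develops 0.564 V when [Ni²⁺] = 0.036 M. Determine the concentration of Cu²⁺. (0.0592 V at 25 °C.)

0.0022 M

From the Nernst equation, log Q = n(E° − E)/0.0592 = 2(0.60 − 0.564)/0.0592 = 1.216, so Q = 16.5.
With Q = [Ni²⁺]/[Cu²⁺] and the known concentrations, [Cu²⁺] in the denominator gives [Cu²⁺] = 0.0022 M.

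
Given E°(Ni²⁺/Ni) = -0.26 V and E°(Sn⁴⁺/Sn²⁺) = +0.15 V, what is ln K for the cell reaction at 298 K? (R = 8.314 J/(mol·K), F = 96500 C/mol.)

E°_cell = +0.15 − (-0.26) = 0.41 V, with n = 2 electrons transferred.
At equilibrium E = 0, so the Nernst equation gives ln K = nFE°/RT = (2)(96500)(0.41)/((8.314)(298)) = 31.94.

ln K = 31.9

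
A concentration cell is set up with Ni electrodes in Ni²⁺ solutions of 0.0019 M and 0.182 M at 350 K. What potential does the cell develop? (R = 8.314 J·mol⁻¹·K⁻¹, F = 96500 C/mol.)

0.069 V

Both half-cells are Ni²⁺/Ni, so E°_cell = 0. The concentrated side is the cathode; the cell reaction moves Ni²⁺ from high to low concentration with n = 2.
Q = [Ni²⁺]_dilute/[Ni²⁺]_conc = 0.0019/0.182 = 0.0104.
E = 0 − (RT/nF) ln Q = −((8.314×350)/(2×96500))(-4.562) = 0.0688 V.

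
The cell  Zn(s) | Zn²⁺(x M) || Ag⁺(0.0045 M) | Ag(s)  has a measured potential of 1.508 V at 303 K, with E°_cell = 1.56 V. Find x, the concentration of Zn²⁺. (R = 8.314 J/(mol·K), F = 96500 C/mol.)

From the Nernst equation, ln Q = nF(E° − E)/RT = 2×96500×(1.56 − 1.508)/(8.314×303) = 3.984, so Q = 53.7.
With Q = [Zn²⁺]/[Ag⁺]^2 and the known concentrations, [Zn²⁺] in the numerator gives [Zn²⁺] = 0.0011 M.

0.0011 M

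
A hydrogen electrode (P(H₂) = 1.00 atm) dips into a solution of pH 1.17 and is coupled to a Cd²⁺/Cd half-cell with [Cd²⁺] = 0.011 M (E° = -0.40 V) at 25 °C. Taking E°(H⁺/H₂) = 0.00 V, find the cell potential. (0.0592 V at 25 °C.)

0.39 V

The hydrogen couple is the cathode, so E°_cell = 0.40 V; n = 2.
[H⁺] = 10^(−1.17) = 0.068 M, and Q = [Cd²⁺]·P(H₂) / [H⁺]^2 = 2.41.
E = E° − (0.0592/2) log Q = 0.40 − (0.0592/2)(0.381) = 0.389 V.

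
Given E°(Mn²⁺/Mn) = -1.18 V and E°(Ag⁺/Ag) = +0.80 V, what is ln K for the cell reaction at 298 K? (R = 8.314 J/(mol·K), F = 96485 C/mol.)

E°_cell = +0.80 − (-1.18) = 1.98 V, with n = 2 electrons transferred.
At equilibrium E = 0, so the Nernst equation gives ln K = nFE°/RT = (2)(96485)(1.98)/((8.314)(298)) = 154.22.

ln K = 154.2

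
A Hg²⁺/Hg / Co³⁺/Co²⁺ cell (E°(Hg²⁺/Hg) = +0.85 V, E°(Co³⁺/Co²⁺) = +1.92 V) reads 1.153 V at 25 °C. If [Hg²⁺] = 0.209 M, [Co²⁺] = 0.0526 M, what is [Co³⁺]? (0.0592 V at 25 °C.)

From the Nernst equation, log Q = n(E° − E)/0.0592 = 2(1.07 − 1.153)/0.0592 = -2.804, so Q = 0.00157.
With Q = [Hg²⁺]·[Co²⁺]^2/[Co³⁺]^2 and the known concentrations, [Co³⁺]^2 in the denominator gives [Co³⁺] = 0.61 M.

0.61 M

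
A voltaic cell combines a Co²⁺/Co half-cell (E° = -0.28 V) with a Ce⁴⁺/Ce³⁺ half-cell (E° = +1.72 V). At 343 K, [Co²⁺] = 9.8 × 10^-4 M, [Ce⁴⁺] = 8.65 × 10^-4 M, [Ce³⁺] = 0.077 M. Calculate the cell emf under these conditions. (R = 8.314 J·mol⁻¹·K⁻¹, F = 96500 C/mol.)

The Ce⁴⁺/Ce³⁺ couple has the higher reduction potential and acts as the cathode, so E°_cell = +1.72 − (-0.28) = 2.00 V.
Balancing electrons gives n = 2; the reaction quotient is Q = [Co²⁺]·[Ce³⁺]^2/[Ce⁴⁺]^2 = 7.77.
E = E° − (RT/nF) ln Q = 2.00 − (8.314×343)/(2×96500) × (2.050) = 2.000 − 0.030 = 1.970 V.

1.97 V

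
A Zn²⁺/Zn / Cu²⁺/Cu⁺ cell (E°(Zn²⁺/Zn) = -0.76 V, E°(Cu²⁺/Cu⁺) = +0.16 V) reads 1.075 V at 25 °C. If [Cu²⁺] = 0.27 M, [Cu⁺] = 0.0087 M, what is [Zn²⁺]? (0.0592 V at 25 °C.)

0.0056 M

From the Nernst equation, log Q = n(E° − E)/0.0592 = 2(0.92 − 1.075)/0.0592 = -5.236, so Q = 5.8 × 10^-6.
With Q = [Zn²⁺]·[Cu⁺]^2/[Cu²⁺]^2 and the known concentrations, [Zn²⁺] in the numerator gives [Zn²⁺] = 0.0056 M.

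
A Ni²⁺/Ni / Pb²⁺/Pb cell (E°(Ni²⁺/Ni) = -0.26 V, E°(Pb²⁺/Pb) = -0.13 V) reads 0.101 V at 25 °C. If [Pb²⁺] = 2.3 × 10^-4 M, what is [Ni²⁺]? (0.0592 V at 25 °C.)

From the Nernst equation, log Q = n(E° − E)/0.0592 = 2(0.13 − 0.101)/0.0592 = 0.980, so Q = 9.54.
With Q = [Ni²⁺]/[Pb²⁺] and the known concentrations, [Ni²⁺] in the numerator gives [Ni²⁺] = 0.0022 M.

0.0022 M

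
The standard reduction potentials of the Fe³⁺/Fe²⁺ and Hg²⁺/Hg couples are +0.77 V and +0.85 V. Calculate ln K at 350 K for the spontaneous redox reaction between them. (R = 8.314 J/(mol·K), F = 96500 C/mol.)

ln K = 5.3

E°_cell = +0.85 − (+0.77) = 0.08 V, with n = 2 electrons transferred.
At equilibrium E = 0, so the Nernst equation gives ln K = nFE°/RT = (2)(96500)(0.08)/((8.314)(350)) = 5.31.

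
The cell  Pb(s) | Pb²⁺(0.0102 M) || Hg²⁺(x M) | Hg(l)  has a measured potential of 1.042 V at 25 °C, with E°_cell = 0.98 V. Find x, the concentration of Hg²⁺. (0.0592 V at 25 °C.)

1.3 M

From the Nernst equation, log Q = n(E° − E)/0.0592 = 2(0.98 − 1.042)/0.0592 = -2.095, so Q = 0.00804.
With Q = [Pb²⁺]/[Hg²⁺] and the known concentrations, [Hg²⁺] in the denominator gives [Hg²⁺] = 1.3 M.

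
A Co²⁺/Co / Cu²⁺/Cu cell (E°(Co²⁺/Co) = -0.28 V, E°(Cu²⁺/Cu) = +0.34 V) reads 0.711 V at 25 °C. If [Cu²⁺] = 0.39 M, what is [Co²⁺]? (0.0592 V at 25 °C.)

3.3 × 10^-4 M

From the Nernst equation, log Q = n(E° − E)/0.0592 = 2(0.62 − 0.711)/0.0592 = -3.074, so Q = 8.43 × 10^-4.
With Q = [Co²⁺]/[Cu²⁺] and the known concentrations, [Co²⁺] in the numerator gives [Co²⁺] = 3.3 × 10^-4 M.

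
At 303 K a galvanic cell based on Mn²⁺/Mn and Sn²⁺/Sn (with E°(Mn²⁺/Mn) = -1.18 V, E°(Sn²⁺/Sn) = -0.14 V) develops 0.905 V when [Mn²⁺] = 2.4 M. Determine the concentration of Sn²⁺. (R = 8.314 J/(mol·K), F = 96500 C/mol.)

From the Nernst equation, ln Q = nF(E° − E)/RT = 2×96500×(1.04 − 0.905)/(8.314×303) = 10.343, so Q = 3.1 × 10^4.
With Q = [Mn²⁺]/[Sn²⁺] and the known concentrations, [Sn²⁺] in the denominator gives [Sn²⁺] = 7.7 × 10^-5 M.

7.7 × 10^-5 M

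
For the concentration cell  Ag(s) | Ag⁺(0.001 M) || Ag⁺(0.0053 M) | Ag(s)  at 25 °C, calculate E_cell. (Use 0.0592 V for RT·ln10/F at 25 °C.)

Both half-cells are Ag⁺/Ag, so E°_cell = 0. The concentrated side is the cathode; the cell reaction moves Ag⁺ from high to low concentration with n = 1.
Q = [Ag⁺]_dilute/[Ag⁺]_conc = 0.001/0.0053 = 0.189.
E = 0 − (0.0592/1) log Q = −(0.0592/1)(-0.724) = 0.0429 V.

0.043 V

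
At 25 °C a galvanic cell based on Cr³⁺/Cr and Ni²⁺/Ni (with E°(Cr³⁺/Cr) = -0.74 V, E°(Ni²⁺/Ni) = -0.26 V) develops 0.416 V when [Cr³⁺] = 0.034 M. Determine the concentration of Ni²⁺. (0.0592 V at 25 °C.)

From the Nernst equation, log Q = n(E° − E)/0.0592 = 6(0.48 − 0.416)/0.0592 = 6.486, so Q = 3.07 × 10^6.
With Q = [Cr³⁺]^2/[Ni²⁺]^3 and the known concentrations, [Ni²⁺]^3 in the denominator gives [Ni²⁺] = 7.2 × 10^-4 M.

7.2 × 10^-4 M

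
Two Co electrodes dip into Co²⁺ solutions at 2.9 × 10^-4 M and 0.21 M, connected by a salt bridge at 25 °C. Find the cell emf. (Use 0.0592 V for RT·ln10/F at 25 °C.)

0.085 V

Both half-cells are Co²⁺/Co, so E°_cell = 0. The concentrated side is the cathode; the cell reaction moves Co²⁺ from high to low concentration with n = 2.
Q = [Co²⁺]_dilute/[Co²⁺]_conc = 2.9 × 10^-4/0.21 = 0.00138.
E = 0 − (0.0592/2) log Q = −(0.0592/2)(-2.860) = 0.0847 V.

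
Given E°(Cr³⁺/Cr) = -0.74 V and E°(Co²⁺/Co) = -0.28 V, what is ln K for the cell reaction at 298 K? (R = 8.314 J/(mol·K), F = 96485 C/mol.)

E°_cell = -0.28 − (-0.74) = 0.46 V, with n = 6 electrons transferred.
At equilibrium E = 0, so the Nernst equation gives ln K = nFE°/RT = (6)(96485)(0.46)/((8.314)(298)) = 107.48.

ln K = 107.5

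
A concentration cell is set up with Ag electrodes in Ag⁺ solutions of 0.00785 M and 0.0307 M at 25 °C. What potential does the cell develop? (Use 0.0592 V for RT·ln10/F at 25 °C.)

Both half-cells are Ag⁺/Ag, so E°_cell = 0. The concentrated side is the cathode; the cell reaction moves Ag⁺ from high to low concentration with n = 1.
Q = [Ag⁺]_dilute/[Ag⁺]_conc = 0.00785/0.0307 = 0.256.
E = 0 − (0.0592/1) log Q = −(0.0592/1)(-0.592) = 0.0350 V.

0.035 V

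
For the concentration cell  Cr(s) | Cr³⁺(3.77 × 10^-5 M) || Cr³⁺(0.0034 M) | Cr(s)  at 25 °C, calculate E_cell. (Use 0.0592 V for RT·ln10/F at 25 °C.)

0.039 V

Both half-cells are Cr³⁺/Cr, so E°_cell = 0. The concentrated side is the cathode; the cell reaction moves Cr³⁺ from high to low concentration with n = 3.
Q = [Cr³⁺]_dilute/[Cr³⁺]_conc = 3.77 × 10^-5/0.0034 = 0.0111.
E = 0 − (0.0592/3) log Q = −(0.0592/3)(-1.955) = 0.0386 V.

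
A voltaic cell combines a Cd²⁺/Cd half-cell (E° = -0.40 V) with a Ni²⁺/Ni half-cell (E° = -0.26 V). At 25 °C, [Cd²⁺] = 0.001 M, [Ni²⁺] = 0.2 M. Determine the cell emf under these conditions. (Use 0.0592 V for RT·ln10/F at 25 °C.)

The Ni²⁺/Ni couple has the higher reduction potential and acts as the cathode, so E°_cell = -0.26 − (-0.40) = 0.14 V.
Balancing electrons gives n = 2; the reaction quotient is Q = [Cd²⁺]/[Ni²⁺] = 0.00500.
At 25 °C, E = E° − (0.0592/n) log Q = 0.14 − (0.0592/2)(-2.301) = 0.140 + 0.068 = 0.208 V.

0.208 V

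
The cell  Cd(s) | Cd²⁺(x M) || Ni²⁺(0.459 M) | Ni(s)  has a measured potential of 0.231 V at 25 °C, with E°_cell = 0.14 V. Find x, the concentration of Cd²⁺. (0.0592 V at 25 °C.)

From the Nernst equation, log Q = n(E° − E)/0.0592 = 2(0.14 − 0.231)/0.0592 = -3.074, so Q = 8.43 × 10^-4.
With Q = [Cd²⁺]/[Ni²⁺] and the known concentrations, [Cd²⁺] in the numerator gives [Cd²⁺] = 3.9 × 10^-4 M.

3.9 × 10^-4 M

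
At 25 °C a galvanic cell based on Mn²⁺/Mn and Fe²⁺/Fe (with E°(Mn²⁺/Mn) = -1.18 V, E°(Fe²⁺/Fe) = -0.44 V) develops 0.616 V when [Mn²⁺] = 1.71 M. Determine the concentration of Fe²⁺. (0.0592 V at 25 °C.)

1.1 × 10^-4 M

From the Nernst equation, log Q = n(E° − E)/0.0592 = 2(0.74 − 0.616)/0.0592 = 4.189, so Q = 1.55 × 10^4.
With Q = [Mn²⁺]/[Fe²⁺] and the known concentrations, [Fe²⁺] in the denominator gives [Fe²⁺] = 1.1 × 10^-4 M.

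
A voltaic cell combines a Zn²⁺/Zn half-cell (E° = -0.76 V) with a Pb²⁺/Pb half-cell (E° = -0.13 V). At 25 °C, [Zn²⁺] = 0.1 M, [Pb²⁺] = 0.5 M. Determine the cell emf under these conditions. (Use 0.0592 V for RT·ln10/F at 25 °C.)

0.651 V

The Pb²⁺/Pb couple has the higher reduction potential and acts as the cathode, so E°_cell = -0.13 − (-0.76) = 0.63 V.
Balancing electrons gives n = 2; the reaction quotient is Q = [Zn²⁺]/[Pb²⁺] = 0.200.
At 25 °C, E = E° − (0.0592/n) log Q = 0.63 − (0.0592/2)(-0.699) = 0.630 + 0.021 = 0.651 V.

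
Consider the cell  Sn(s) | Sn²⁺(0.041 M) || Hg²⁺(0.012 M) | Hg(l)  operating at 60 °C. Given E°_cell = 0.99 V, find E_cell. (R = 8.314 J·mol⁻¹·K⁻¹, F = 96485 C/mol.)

0.972 V

Balancing electrons gives n = 2; the reaction quotient is Q = [Sn²⁺]/[Hg²⁺] = 3.42.
E = E° − (RT/nF) ln Q = 0.99 − (8.314×333)/(2×96485) × (1.229) = 0.990 − 0.018 = 0.972 V.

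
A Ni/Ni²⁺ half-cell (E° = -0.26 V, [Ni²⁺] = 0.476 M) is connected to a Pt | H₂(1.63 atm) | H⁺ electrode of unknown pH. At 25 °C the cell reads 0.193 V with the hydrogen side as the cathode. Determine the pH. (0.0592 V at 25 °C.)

pH = 1.19

E°_cell = 0.26 V and n = 2.
log Q = n(E° − E)/0.0592 = 2×(0.26 − 0.193)/0.0592 = 2.264.
With Q = [Ni²⁺]·P(H₂) / [H⁺]^2, solving for [H⁺] gives log[H⁺] = -1.187, so pH = 1.19.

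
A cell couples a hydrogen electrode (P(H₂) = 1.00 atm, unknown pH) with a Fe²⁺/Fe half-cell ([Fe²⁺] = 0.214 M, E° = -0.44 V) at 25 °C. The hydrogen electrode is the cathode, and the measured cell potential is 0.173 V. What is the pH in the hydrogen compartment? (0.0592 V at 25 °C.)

E°_cell = 0.44 V and n = 2.
log Q = n(E° − E)/0.0592 = 2×(0.44 − 0.173)/0.0592 = 9.020.
With Q = [Fe²⁺]·P(H₂) / [H⁺]^2, solving for [H⁺] gives log[H⁺] = -4.845, so pH = 4.84.

pH = 4.84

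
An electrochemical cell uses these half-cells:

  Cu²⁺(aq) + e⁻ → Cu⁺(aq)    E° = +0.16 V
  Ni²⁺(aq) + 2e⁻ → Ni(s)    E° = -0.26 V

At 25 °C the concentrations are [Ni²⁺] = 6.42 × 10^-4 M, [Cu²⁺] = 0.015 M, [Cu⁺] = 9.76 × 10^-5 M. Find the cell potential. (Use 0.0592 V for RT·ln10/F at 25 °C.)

0.644 V

The Cu²⁺/Cu⁺ couple has the higher reduction potential and acts as the cathode, so E°_cell = +0.16 − (-0.26) = 0.42 V.
Balancing electrons gives n = 2; the reaction quotient is Q = [Ni²⁺]·[Cu⁺]^2/[Cu²⁺]^2 = 2.72 × 10^-8.
At 25 °C, E = E° − (0.0592/n) log Q = 0.42 − (0.0592/2)(-7.566) = 0.420 + 0.224 = 0.644 V.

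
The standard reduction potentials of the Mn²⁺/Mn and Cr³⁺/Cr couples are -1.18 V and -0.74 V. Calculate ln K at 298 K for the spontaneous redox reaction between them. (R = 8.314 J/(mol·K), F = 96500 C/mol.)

E°_cell = -0.74 − (-1.18) = 0.44 V, with n = 6 electrons transferred.
At equilibrium E = 0, so the Nernst equation gives ln K = nFE°/RT = (6)(96500)(0.44)/((8.314)(298)) = 102.83.

ln K = 102.8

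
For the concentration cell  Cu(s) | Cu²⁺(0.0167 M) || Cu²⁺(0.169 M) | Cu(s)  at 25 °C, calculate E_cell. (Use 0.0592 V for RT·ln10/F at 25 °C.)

Both half-cells are Cu²⁺/Cu, so E°_cell = 0. The concentrated side is the cathode; the cell reaction moves Cu²⁺ from high to low concentration with n = 2.
Q = [Cu²⁺]_dilute/[Cu²⁺]_conc = 0.0167/0.169 = 0.0988.
E = 0 − (0.0592/2) log Q = −(0.0592/2)(-1.005) = 0.0297 V.

0.030 V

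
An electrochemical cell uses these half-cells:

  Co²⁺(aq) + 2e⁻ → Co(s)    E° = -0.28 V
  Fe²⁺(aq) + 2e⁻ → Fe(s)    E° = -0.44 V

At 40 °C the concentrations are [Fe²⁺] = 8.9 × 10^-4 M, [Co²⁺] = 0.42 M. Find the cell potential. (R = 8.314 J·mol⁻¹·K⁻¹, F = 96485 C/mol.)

0.243 V

The Co²⁺/Co couple has the higher reduction potential and acts as the cathode, so E°_cell = -0.28 − (-0.44) = 0.16 V.
Balancing electrons gives n = 2; the reaction quotient is Q = [Fe²⁺]/[Co²⁺] = 0.00212.
E = E° − (RT/nF) ln Q = 0.16 − (8.314×313)/(2×96485) × (-6.157) = 0.160 + 0.083 = 0.243 V.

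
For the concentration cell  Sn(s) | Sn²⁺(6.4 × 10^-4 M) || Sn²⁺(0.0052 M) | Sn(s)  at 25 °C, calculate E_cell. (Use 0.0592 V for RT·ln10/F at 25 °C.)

0.027 V

Both half-cells are Sn²⁺/Sn, so E°_cell = 0. The concentrated side is the cathode; the cell reaction moves Sn²⁺ from high to low concentration with n = 2.
Q = [Sn²⁺]_dilute/[Sn²⁺]_conc = 6.4 × 10^-4/0.0052 = 0.123.
E = 0 − (0.0592/2) log Q = −(0.0592/2)(-0.910) = 0.0269 V.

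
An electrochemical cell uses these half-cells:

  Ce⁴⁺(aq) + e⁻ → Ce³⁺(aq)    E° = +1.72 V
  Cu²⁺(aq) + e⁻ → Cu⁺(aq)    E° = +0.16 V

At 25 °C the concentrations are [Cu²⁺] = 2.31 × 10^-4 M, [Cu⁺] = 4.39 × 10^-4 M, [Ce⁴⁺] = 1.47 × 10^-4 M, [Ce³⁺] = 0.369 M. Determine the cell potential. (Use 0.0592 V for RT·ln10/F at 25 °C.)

1.38 V

The Ce⁴⁺/Ce³⁺ couple has the higher reduction potential and acts as the cathode, so E°_cell = +1.72 − (+0.16) = 1.56 V.
Balancing electrons gives n = 1; the reaction quotient is Q = [Cu²⁺]·[Ce³⁺]/([Cu⁺]·[Ce⁴⁺]) = 1320.
At 25 °C, E = E° − (0.0592/n) log Q = 1.56 − (0.0592/1)(3.121) = 1.560 − 0.185 = 1.375 V.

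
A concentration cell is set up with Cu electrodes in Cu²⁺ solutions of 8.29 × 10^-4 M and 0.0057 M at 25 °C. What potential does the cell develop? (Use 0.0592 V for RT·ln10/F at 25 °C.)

0.025 V

Both half-cells are Cu²⁺/Cu, so E°_cell = 0. The concentrated side is the cathode; the cell reaction moves Cu²⁺ from high to low concentration with n = 2.
Q = [Cu²⁺]_dilute/[Cu²⁺]_conc = 8.29 × 10^-4/0.0057 = 0.145.
E = 0 − (0.0592/2) log Q = −(0.0592/2)(-0.837) = 0.0248 V.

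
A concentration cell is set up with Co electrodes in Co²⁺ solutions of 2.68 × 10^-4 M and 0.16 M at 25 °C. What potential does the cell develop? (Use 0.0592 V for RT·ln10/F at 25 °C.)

0.082 V

Both half-cells are Co²⁺/Co, so E°_cell = 0. The concentrated side is the cathode; the cell reaction moves Co²⁺ from high to low concentration with n = 2.
Q = [Co²⁺]_dilute/[Co²⁺]_conc = 2.68 × 10^-4/0.16 = 0.00168.
E = 0 − (0.0592/2) log Q = −(0.0592/2)(-2.776) = 0.0822 V.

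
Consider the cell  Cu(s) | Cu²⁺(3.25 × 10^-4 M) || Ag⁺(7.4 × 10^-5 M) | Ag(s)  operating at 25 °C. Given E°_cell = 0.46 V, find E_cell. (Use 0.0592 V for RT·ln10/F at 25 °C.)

0.319 V

Balancing electrons gives n = 2; the reaction quotient is Q = [Cu²⁺]/[Ag⁺]^2 = 5.93 × 10^4.
At 25 °C, E = E° − (0.0592/n) log Q = 0.46 − (0.0592/2)(4.773) = 0.460 − 0.141 = 0.319 V.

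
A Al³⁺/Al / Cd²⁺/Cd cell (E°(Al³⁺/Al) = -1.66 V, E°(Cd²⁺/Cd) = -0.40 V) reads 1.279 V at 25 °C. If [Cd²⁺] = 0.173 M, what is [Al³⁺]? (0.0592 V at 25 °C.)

From the Nernst equation, log Q = n(E° − E)/0.0592 = 6(1.26 − 1.279)/0.0592 = -1.926, so Q = 0.0119.
With Q = [Al³⁺]^2/[Cd²⁺]^3 and the known concentrations, [Al³⁺]^2 in the numerator gives [Al³⁺] = 0.0078 M.

0.0078 M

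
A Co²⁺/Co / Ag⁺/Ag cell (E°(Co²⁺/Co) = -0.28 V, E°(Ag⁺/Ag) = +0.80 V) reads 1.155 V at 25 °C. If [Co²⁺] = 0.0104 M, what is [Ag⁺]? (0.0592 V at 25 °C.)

1.9 M

From the Nernst equation, log Q = n(E° − E)/0.0592 = 2(1.08 − 1.155)/0.0592 = -2.534, so Q = 0.00293.
With Q = [Co²⁺]/[Ag⁺]^2 and the known concentrations, [Ag⁺]^2 in the denominator gives [Ag⁺] = 1.9 M.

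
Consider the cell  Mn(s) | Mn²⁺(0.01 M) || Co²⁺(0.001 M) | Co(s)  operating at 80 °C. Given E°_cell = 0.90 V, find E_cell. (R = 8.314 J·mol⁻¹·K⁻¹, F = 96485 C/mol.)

Balancing electrons gives n = 2; the reaction quotient is Q = [Mn²⁺]/[Co²⁺] = 10.0.
E = E° − (RT/nF) ln Q = 0.90 − (8.314×353)/(2×96485) × (2.303) = 0.900 − 0.035 = 0.865 V.

0.865 V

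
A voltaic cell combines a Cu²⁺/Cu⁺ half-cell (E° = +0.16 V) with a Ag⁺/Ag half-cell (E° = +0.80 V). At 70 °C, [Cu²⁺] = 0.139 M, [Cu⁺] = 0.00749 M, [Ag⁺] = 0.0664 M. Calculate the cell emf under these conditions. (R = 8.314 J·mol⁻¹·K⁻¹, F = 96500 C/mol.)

0.474 V

The Ag⁺/Ag couple has the higher reduction potential and acts as the cathode, so E°_cell = +0.80 − (+0.16) = 0.64 V.
Balancing electrons gives n = 1; the reaction quotient is Q = [Cu²⁺]/([Cu⁺]·[Ag⁺]) = 279.
E = E° − (RT/nF) ln Q = 0.64 − (8.314×343)/(1×96500) × (5.633) = 0.640 − 0.166 = 0.474 V.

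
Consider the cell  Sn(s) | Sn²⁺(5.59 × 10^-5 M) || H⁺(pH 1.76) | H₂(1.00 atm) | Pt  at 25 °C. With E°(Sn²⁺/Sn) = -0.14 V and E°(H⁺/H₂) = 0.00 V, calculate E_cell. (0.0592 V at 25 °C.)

The hydrogen couple is the cathode, so E°_cell = 0.14 V; n = 2.
[H⁺] = 10^(−1.76) = 0.017 M, and Q = [Sn²⁺]·P(H₂) / [H⁺]^2 = 0.185.
E = E° − (0.0592/2) log Q = 0.14 − (0.0592/2)(-0.733) = 0.162 V.

0.16 V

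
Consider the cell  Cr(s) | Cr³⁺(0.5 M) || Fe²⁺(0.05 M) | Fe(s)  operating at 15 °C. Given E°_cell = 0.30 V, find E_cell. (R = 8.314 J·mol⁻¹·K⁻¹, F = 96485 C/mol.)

Balancing electrons gives n = 6; the reaction quotient is Q = [Cr³⁺]^2/[Fe²⁺]^3 = 2000.
E = E° − (RT/nF) ln Q = 0.30 − (8.314×288)/(6×96485) × (7.601) = 0.300 − 0.031 = 0.269 V.

0.269 V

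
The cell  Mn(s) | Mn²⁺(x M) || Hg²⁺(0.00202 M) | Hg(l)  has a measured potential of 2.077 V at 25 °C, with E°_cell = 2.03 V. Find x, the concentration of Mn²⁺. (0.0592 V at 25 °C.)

5.2 × 10^-5 M

From the Nernst equation, log Q = n(E° − E)/0.0592 = 2(2.03 − 2.077)/0.0592 = -1.588, so Q = 0.0258.
With Q = [Mn²⁺]/[Hg²⁺] and the known concentrations, [Mn²⁺] in the numerator gives [Mn²⁺] = 5.2 × 10^-5 M.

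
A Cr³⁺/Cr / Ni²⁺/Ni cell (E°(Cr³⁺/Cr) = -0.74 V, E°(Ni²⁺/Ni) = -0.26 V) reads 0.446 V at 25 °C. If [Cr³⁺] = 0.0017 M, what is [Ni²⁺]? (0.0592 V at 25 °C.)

0.001 M

From the Nernst equation, log Q = n(E° − E)/0.0592 = 6(0.48 − 0.446)/0.0592 = 3.446, so Q = 2790.
With Q = [Cr³⁺]^2/[Ni²⁺]^3 and the known concentrations, [Ni²⁺]^3 in the denominator gives [Ni²⁺] = 0.001 M.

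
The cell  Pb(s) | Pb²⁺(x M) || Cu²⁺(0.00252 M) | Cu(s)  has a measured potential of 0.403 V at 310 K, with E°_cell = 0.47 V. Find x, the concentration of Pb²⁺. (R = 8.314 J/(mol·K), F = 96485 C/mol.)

0.38 M

From the Nernst equation, ln Q = nF(E° − E)/RT = 2×96485×(0.47 − 0.403)/(8.314×310) = 5.016, so Q = 151.
With Q = [Pb²⁺]/[Cu²⁺] and the known concentrations, [Pb²⁺] in the numerator gives [Pb²⁺] = 0.38 M.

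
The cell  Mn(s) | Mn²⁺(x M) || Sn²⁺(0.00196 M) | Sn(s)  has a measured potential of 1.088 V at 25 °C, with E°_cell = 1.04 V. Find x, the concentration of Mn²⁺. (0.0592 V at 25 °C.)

From the Nernst equation, log Q = n(E° − E)/0.0592 = 2(1.04 − 1.088)/0.0592 = -1.622, so Q = 0.0239.
With Q = [Mn²⁺]/[Sn²⁺] and the known concentrations, [Mn²⁺] in the numerator gives [Mn²⁺] = 4.7 × 10^-5 M.

4.7 × 10^-5 M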